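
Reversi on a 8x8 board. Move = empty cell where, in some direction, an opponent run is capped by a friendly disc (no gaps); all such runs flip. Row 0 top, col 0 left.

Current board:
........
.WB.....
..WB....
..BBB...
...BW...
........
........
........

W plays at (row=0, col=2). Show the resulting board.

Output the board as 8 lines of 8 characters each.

Answer: ..W.....
.WW.....
..WB....
..BBB...
...BW...
........
........
........

Derivation:
Place W at (0,2); scan 8 dirs for brackets.
Dir NW: edge -> no flip
Dir N: edge -> no flip
Dir NE: edge -> no flip
Dir W: first cell '.' (not opp) -> no flip
Dir E: first cell '.' (not opp) -> no flip
Dir SW: first cell 'W' (not opp) -> no flip
Dir S: opp run (1,2) capped by W -> flip
Dir SE: first cell '.' (not opp) -> no flip
All flips: (1,2)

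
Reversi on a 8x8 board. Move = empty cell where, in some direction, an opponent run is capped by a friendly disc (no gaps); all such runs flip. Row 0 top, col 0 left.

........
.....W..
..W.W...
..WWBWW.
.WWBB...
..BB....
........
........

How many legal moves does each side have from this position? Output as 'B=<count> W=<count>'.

Answer: B=10 W=6

Derivation:
-- B to move --
(0,4): no bracket -> illegal
(0,5): no bracket -> illegal
(0,6): no bracket -> illegal
(1,1): flips 2 -> legal
(1,2): flips 3 -> legal
(1,3): no bracket -> illegal
(1,4): flips 1 -> legal
(1,6): no bracket -> illegal
(2,1): flips 1 -> legal
(2,3): flips 1 -> legal
(2,5): no bracket -> illegal
(2,6): flips 1 -> legal
(2,7): no bracket -> illegal
(3,0): flips 1 -> legal
(3,1): flips 3 -> legal
(3,7): flips 2 -> legal
(4,0): flips 2 -> legal
(4,5): no bracket -> illegal
(4,6): no bracket -> illegal
(4,7): no bracket -> illegal
(5,0): no bracket -> illegal
(5,1): no bracket -> illegal
B mobility = 10
-- W to move --
(2,3): no bracket -> illegal
(2,5): no bracket -> illegal
(4,5): flips 2 -> legal
(5,1): no bracket -> illegal
(5,4): flips 3 -> legal
(5,5): flips 1 -> legal
(6,1): no bracket -> illegal
(6,2): flips 3 -> legal
(6,3): flips 3 -> legal
(6,4): flips 1 -> legal
W mobility = 6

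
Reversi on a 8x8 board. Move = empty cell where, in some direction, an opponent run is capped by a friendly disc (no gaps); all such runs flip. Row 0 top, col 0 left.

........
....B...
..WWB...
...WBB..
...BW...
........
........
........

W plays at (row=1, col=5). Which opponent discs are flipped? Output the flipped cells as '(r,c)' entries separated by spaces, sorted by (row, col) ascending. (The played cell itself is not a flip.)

Answer: (2,4)

Derivation:
Dir NW: first cell '.' (not opp) -> no flip
Dir N: first cell '.' (not opp) -> no flip
Dir NE: first cell '.' (not opp) -> no flip
Dir W: opp run (1,4), next='.' -> no flip
Dir E: first cell '.' (not opp) -> no flip
Dir SW: opp run (2,4) capped by W -> flip
Dir S: first cell '.' (not opp) -> no flip
Dir SE: first cell '.' (not opp) -> no flip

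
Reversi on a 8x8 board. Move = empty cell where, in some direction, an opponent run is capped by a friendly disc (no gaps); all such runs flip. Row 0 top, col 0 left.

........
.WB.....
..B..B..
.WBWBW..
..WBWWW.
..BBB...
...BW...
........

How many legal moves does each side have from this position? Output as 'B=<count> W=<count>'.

Answer: B=15 W=8

Derivation:
-- B to move --
(0,0): flips 1 -> legal
(0,1): no bracket -> illegal
(0,2): no bracket -> illegal
(1,0): flips 1 -> legal
(2,0): flips 2 -> legal
(2,1): no bracket -> illegal
(2,3): flips 1 -> legal
(2,4): no bracket -> illegal
(2,6): flips 2 -> legal
(3,0): flips 1 -> legal
(3,6): flips 2 -> legal
(3,7): no bracket -> illegal
(4,0): flips 1 -> legal
(4,1): flips 1 -> legal
(4,7): flips 3 -> legal
(5,1): no bracket -> illegal
(5,5): flips 4 -> legal
(5,6): flips 1 -> legal
(5,7): no bracket -> illegal
(6,5): flips 1 -> legal
(7,3): no bracket -> illegal
(7,4): flips 1 -> legal
(7,5): flips 1 -> legal
B mobility = 15
-- W to move --
(0,1): no bracket -> illegal
(0,2): flips 3 -> legal
(0,3): no bracket -> illegal
(1,3): flips 2 -> legal
(1,4): no bracket -> illegal
(1,5): flips 1 -> legal
(1,6): no bracket -> illegal
(2,1): no bracket -> illegal
(2,3): flips 1 -> legal
(2,4): flips 1 -> legal
(2,6): no bracket -> illegal
(3,6): no bracket -> illegal
(4,1): no bracket -> illegal
(5,1): no bracket -> illegal
(5,5): no bracket -> illegal
(6,1): no bracket -> illegal
(6,2): flips 3 -> legal
(6,5): no bracket -> illegal
(7,2): flips 2 -> legal
(7,3): flips 3 -> legal
(7,4): no bracket -> illegal
W mobility = 8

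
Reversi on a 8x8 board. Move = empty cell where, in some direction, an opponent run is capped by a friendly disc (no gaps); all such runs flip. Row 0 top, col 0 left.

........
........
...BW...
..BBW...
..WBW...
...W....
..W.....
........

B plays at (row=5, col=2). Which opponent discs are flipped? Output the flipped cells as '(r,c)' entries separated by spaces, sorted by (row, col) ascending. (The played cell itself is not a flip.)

Dir NW: first cell '.' (not opp) -> no flip
Dir N: opp run (4,2) capped by B -> flip
Dir NE: first cell 'B' (not opp) -> no flip
Dir W: first cell '.' (not opp) -> no flip
Dir E: opp run (5,3), next='.' -> no flip
Dir SW: first cell '.' (not opp) -> no flip
Dir S: opp run (6,2), next='.' -> no flip
Dir SE: first cell '.' (not opp) -> no flip

Answer: (4,2)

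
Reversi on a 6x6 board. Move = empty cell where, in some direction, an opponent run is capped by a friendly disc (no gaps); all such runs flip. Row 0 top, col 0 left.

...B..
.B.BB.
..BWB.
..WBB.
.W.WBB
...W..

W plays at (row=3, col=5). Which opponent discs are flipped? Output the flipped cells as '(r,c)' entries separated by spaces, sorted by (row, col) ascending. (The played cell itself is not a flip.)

Dir NW: opp run (2,4) (1,3), next='.' -> no flip
Dir N: first cell '.' (not opp) -> no flip
Dir NE: edge -> no flip
Dir W: opp run (3,4) (3,3) capped by W -> flip
Dir E: edge -> no flip
Dir SW: opp run (4,4) capped by W -> flip
Dir S: opp run (4,5), next='.' -> no flip
Dir SE: edge -> no flip

Answer: (3,3) (3,4) (4,4)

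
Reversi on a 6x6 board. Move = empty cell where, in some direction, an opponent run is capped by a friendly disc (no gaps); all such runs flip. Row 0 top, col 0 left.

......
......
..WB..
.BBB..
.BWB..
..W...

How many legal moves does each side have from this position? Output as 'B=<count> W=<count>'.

Answer: B=6 W=6

Derivation:
-- B to move --
(1,1): flips 1 -> legal
(1,2): flips 1 -> legal
(1,3): flips 1 -> legal
(2,1): flips 1 -> legal
(5,1): flips 1 -> legal
(5,3): flips 1 -> legal
B mobility = 6
-- W to move --
(1,2): no bracket -> illegal
(1,3): no bracket -> illegal
(1,4): no bracket -> illegal
(2,0): flips 1 -> legal
(2,1): no bracket -> illegal
(2,4): flips 2 -> legal
(3,0): flips 1 -> legal
(3,4): flips 1 -> legal
(4,0): flips 2 -> legal
(4,4): flips 2 -> legal
(5,0): no bracket -> illegal
(5,1): no bracket -> illegal
(5,3): no bracket -> illegal
(5,4): no bracket -> illegal
W mobility = 6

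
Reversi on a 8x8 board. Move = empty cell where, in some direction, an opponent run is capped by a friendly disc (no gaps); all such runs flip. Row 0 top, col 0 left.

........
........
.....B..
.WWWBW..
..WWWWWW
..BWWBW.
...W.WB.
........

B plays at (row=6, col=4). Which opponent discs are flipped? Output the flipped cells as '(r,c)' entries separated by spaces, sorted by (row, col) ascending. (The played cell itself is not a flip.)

Answer: (4,4) (5,4) (6,5)

Derivation:
Dir NW: opp run (5,3) (4,2) (3,1), next='.' -> no flip
Dir N: opp run (5,4) (4,4) capped by B -> flip
Dir NE: first cell 'B' (not opp) -> no flip
Dir W: opp run (6,3), next='.' -> no flip
Dir E: opp run (6,5) capped by B -> flip
Dir SW: first cell '.' (not opp) -> no flip
Dir S: first cell '.' (not opp) -> no flip
Dir SE: first cell '.' (not opp) -> no flip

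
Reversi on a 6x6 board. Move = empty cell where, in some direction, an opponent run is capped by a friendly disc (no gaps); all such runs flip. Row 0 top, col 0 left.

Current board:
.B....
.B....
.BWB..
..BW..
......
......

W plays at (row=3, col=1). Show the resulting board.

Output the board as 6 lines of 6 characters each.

Answer: .B....
.B....
.BWB..
.WWW..
......
......

Derivation:
Place W at (3,1); scan 8 dirs for brackets.
Dir NW: first cell '.' (not opp) -> no flip
Dir N: opp run (2,1) (1,1) (0,1), next=edge -> no flip
Dir NE: first cell 'W' (not opp) -> no flip
Dir W: first cell '.' (not opp) -> no flip
Dir E: opp run (3,2) capped by W -> flip
Dir SW: first cell '.' (not opp) -> no flip
Dir S: first cell '.' (not opp) -> no flip
Dir SE: first cell '.' (not opp) -> no flip
All flips: (3,2)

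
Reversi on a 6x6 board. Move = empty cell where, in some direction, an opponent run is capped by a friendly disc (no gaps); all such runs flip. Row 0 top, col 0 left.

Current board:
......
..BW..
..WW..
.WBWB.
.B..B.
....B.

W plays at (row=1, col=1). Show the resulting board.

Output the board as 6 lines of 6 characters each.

Answer: ......
.WWW..
..WW..
.WBWB.
.B..B.
....B.

Derivation:
Place W at (1,1); scan 8 dirs for brackets.
Dir NW: first cell '.' (not opp) -> no flip
Dir N: first cell '.' (not opp) -> no flip
Dir NE: first cell '.' (not opp) -> no flip
Dir W: first cell '.' (not opp) -> no flip
Dir E: opp run (1,2) capped by W -> flip
Dir SW: first cell '.' (not opp) -> no flip
Dir S: first cell '.' (not opp) -> no flip
Dir SE: first cell 'W' (not opp) -> no flip
All flips: (1,2)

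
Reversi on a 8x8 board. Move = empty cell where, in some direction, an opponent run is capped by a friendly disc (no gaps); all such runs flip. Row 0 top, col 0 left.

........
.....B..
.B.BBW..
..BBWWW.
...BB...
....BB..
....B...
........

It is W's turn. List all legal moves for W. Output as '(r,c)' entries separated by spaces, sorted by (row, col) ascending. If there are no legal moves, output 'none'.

Answer: (0,5) (1,2) (1,3) (1,4) (2,2) (3,1) (5,2) (5,3) (7,4)

Derivation:
(0,4): no bracket -> illegal
(0,5): flips 1 -> legal
(0,6): no bracket -> illegal
(1,0): no bracket -> illegal
(1,1): no bracket -> illegal
(1,2): flips 1 -> legal
(1,3): flips 1 -> legal
(1,4): flips 1 -> legal
(1,6): no bracket -> illegal
(2,0): no bracket -> illegal
(2,2): flips 2 -> legal
(2,6): no bracket -> illegal
(3,0): no bracket -> illegal
(3,1): flips 2 -> legal
(4,1): no bracket -> illegal
(4,2): no bracket -> illegal
(4,5): no bracket -> illegal
(4,6): no bracket -> illegal
(5,2): flips 1 -> legal
(5,3): flips 1 -> legal
(5,6): no bracket -> illegal
(6,3): no bracket -> illegal
(6,5): no bracket -> illegal
(6,6): no bracket -> illegal
(7,3): no bracket -> illegal
(7,4): flips 3 -> legal
(7,5): no bracket -> illegal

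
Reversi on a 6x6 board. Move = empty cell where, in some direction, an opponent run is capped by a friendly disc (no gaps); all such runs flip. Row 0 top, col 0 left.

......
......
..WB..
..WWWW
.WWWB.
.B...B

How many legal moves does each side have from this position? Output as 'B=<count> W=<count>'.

Answer: B=8 W=7

Derivation:
-- B to move --
(1,1): flips 2 -> legal
(1,2): no bracket -> illegal
(1,3): no bracket -> illegal
(2,1): flips 1 -> legal
(2,4): flips 3 -> legal
(2,5): no bracket -> illegal
(3,0): no bracket -> illegal
(3,1): flips 1 -> legal
(4,0): flips 3 -> legal
(4,5): flips 1 -> legal
(5,0): flips 2 -> legal
(5,2): no bracket -> illegal
(5,3): flips 2 -> legal
(5,4): no bracket -> illegal
B mobility = 8
-- W to move --
(1,2): flips 1 -> legal
(1,3): flips 1 -> legal
(1,4): flips 1 -> legal
(2,4): flips 1 -> legal
(4,0): no bracket -> illegal
(4,5): flips 1 -> legal
(5,0): no bracket -> illegal
(5,2): no bracket -> illegal
(5,3): flips 1 -> legal
(5,4): flips 1 -> legal
W mobility = 7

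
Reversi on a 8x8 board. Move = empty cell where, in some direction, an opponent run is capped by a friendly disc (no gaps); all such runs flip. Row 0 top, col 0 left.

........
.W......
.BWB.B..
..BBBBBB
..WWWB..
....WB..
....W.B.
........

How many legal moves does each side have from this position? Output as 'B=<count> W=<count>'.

Answer: B=11 W=11

Derivation:
-- B to move --
(0,0): flips 2 -> legal
(0,1): flips 1 -> legal
(0,2): no bracket -> illegal
(1,0): no bracket -> illegal
(1,2): flips 1 -> legal
(1,3): no bracket -> illegal
(2,0): no bracket -> illegal
(3,1): no bracket -> illegal
(4,1): flips 3 -> legal
(5,1): flips 1 -> legal
(5,2): flips 2 -> legal
(5,3): flips 3 -> legal
(6,3): flips 1 -> legal
(6,5): flips 2 -> legal
(7,3): flips 1 -> legal
(7,4): flips 3 -> legal
(7,5): no bracket -> illegal
B mobility = 11
-- W to move --
(1,0): flips 2 -> legal
(1,2): no bracket -> illegal
(1,3): flips 2 -> legal
(1,4): no bracket -> illegal
(1,5): no bracket -> illegal
(1,6): flips 2 -> legal
(2,0): flips 1 -> legal
(2,4): flips 3 -> legal
(2,6): flips 1 -> legal
(2,7): flips 2 -> legal
(3,0): no bracket -> illegal
(3,1): flips 1 -> legal
(4,1): no bracket -> illegal
(4,6): flips 2 -> legal
(4,7): no bracket -> illegal
(5,6): flips 1 -> legal
(5,7): no bracket -> illegal
(6,5): no bracket -> illegal
(6,7): no bracket -> illegal
(7,5): no bracket -> illegal
(7,6): no bracket -> illegal
(7,7): flips 2 -> legal
W mobility = 11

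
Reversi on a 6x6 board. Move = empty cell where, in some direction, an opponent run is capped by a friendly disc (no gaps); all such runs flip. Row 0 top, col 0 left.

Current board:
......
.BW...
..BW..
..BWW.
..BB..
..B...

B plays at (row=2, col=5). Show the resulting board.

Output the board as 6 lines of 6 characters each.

Answer: ......
.BW...
..BW.B
..BWB.
..BB..
..B...

Derivation:
Place B at (2,5); scan 8 dirs for brackets.
Dir NW: first cell '.' (not opp) -> no flip
Dir N: first cell '.' (not opp) -> no flip
Dir NE: edge -> no flip
Dir W: first cell '.' (not opp) -> no flip
Dir E: edge -> no flip
Dir SW: opp run (3,4) capped by B -> flip
Dir S: first cell '.' (not opp) -> no flip
Dir SE: edge -> no flip
All flips: (3,4)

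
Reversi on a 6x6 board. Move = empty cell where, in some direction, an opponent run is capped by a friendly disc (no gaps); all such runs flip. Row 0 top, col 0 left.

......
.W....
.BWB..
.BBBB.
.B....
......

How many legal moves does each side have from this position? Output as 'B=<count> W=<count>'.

Answer: B=4 W=6

Derivation:
-- B to move --
(0,0): flips 2 -> legal
(0,1): flips 1 -> legal
(0,2): no bracket -> illegal
(1,0): no bracket -> illegal
(1,2): flips 1 -> legal
(1,3): flips 1 -> legal
(2,0): no bracket -> illegal
B mobility = 4
-- W to move --
(1,0): no bracket -> illegal
(1,2): no bracket -> illegal
(1,3): no bracket -> illegal
(1,4): no bracket -> illegal
(2,0): flips 1 -> legal
(2,4): flips 1 -> legal
(2,5): no bracket -> illegal
(3,0): no bracket -> illegal
(3,5): no bracket -> illegal
(4,0): flips 1 -> legal
(4,2): flips 1 -> legal
(4,3): no bracket -> illegal
(4,4): flips 1 -> legal
(4,5): no bracket -> illegal
(5,0): no bracket -> illegal
(5,1): flips 3 -> legal
(5,2): no bracket -> illegal
W mobility = 6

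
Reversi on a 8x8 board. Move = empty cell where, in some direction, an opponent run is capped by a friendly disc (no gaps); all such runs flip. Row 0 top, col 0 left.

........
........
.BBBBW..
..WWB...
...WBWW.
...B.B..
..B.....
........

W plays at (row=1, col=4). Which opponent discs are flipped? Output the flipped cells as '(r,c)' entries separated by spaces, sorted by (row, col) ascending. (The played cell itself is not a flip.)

Answer: (2,3)

Derivation:
Dir NW: first cell '.' (not opp) -> no flip
Dir N: first cell '.' (not opp) -> no flip
Dir NE: first cell '.' (not opp) -> no flip
Dir W: first cell '.' (not opp) -> no flip
Dir E: first cell '.' (not opp) -> no flip
Dir SW: opp run (2,3) capped by W -> flip
Dir S: opp run (2,4) (3,4) (4,4), next='.' -> no flip
Dir SE: first cell 'W' (not opp) -> no flip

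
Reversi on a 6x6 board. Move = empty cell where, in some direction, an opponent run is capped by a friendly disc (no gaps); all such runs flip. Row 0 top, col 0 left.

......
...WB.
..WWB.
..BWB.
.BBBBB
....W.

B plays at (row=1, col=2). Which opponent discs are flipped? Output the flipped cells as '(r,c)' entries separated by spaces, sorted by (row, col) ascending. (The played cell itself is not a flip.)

Answer: (1,3) (2,2) (2,3)

Derivation:
Dir NW: first cell '.' (not opp) -> no flip
Dir N: first cell '.' (not opp) -> no flip
Dir NE: first cell '.' (not opp) -> no flip
Dir W: first cell '.' (not opp) -> no flip
Dir E: opp run (1,3) capped by B -> flip
Dir SW: first cell '.' (not opp) -> no flip
Dir S: opp run (2,2) capped by B -> flip
Dir SE: opp run (2,3) capped by B -> flip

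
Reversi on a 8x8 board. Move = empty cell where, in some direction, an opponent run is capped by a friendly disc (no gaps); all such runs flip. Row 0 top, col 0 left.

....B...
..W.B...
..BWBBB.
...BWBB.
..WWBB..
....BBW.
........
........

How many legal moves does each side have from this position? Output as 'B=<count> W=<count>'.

-- B to move --
(0,1): flips 3 -> legal
(0,2): flips 1 -> legal
(0,3): no bracket -> illegal
(1,1): no bracket -> illegal
(1,3): flips 1 -> legal
(2,1): no bracket -> illegal
(3,1): no bracket -> illegal
(3,2): flips 2 -> legal
(4,1): flips 2 -> legal
(4,6): no bracket -> illegal
(4,7): no bracket -> illegal
(5,1): flips 1 -> legal
(5,2): flips 2 -> legal
(5,3): flips 1 -> legal
(5,7): flips 1 -> legal
(6,5): no bracket -> illegal
(6,6): no bracket -> illegal
(6,7): flips 1 -> legal
B mobility = 10
-- W to move --
(0,3): no bracket -> illegal
(0,5): flips 1 -> legal
(1,1): no bracket -> illegal
(1,3): no bracket -> illegal
(1,5): flips 2 -> legal
(1,6): flips 1 -> legal
(1,7): no bracket -> illegal
(2,1): flips 1 -> legal
(2,7): flips 3 -> legal
(3,1): no bracket -> illegal
(3,2): flips 2 -> legal
(3,7): flips 2 -> legal
(4,6): flips 2 -> legal
(4,7): no bracket -> illegal
(5,3): flips 2 -> legal
(6,3): no bracket -> illegal
(6,4): flips 2 -> legal
(6,5): flips 1 -> legal
(6,6): no bracket -> illegal
W mobility = 11

Answer: B=10 W=11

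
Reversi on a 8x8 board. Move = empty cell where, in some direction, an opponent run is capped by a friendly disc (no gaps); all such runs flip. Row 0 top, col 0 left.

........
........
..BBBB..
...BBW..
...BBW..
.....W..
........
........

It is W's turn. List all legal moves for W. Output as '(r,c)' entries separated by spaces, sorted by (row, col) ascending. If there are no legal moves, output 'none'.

Answer: (1,1) (1,2) (1,3) (1,5) (3,2) (4,2) (5,3)

Derivation:
(1,1): flips 3 -> legal
(1,2): flips 2 -> legal
(1,3): flips 1 -> legal
(1,4): no bracket -> illegal
(1,5): flips 1 -> legal
(1,6): no bracket -> illegal
(2,1): no bracket -> illegal
(2,6): no bracket -> illegal
(3,1): no bracket -> illegal
(3,2): flips 2 -> legal
(3,6): no bracket -> illegal
(4,2): flips 2 -> legal
(5,2): no bracket -> illegal
(5,3): flips 1 -> legal
(5,4): no bracket -> illegal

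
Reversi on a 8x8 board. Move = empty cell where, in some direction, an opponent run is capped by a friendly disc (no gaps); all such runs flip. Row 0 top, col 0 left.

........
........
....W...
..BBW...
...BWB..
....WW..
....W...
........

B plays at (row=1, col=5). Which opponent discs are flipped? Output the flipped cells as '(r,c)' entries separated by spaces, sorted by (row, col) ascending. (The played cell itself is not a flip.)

Dir NW: first cell '.' (not opp) -> no flip
Dir N: first cell '.' (not opp) -> no flip
Dir NE: first cell '.' (not opp) -> no flip
Dir W: first cell '.' (not opp) -> no flip
Dir E: first cell '.' (not opp) -> no flip
Dir SW: opp run (2,4) capped by B -> flip
Dir S: first cell '.' (not opp) -> no flip
Dir SE: first cell '.' (not opp) -> no flip

Answer: (2,4)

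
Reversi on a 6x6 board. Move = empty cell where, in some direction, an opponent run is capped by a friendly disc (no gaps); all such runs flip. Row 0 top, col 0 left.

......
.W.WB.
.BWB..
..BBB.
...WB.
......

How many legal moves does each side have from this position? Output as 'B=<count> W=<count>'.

Answer: B=8 W=9

Derivation:
-- B to move --
(0,0): flips 2 -> legal
(0,1): flips 1 -> legal
(0,2): no bracket -> illegal
(0,3): flips 1 -> legal
(0,4): no bracket -> illegal
(1,0): no bracket -> illegal
(1,2): flips 2 -> legal
(2,0): no bracket -> illegal
(2,4): no bracket -> illegal
(3,1): no bracket -> illegal
(4,2): flips 1 -> legal
(5,2): flips 1 -> legal
(5,3): flips 1 -> legal
(5,4): flips 1 -> legal
B mobility = 8
-- W to move --
(0,3): no bracket -> illegal
(0,4): no bracket -> illegal
(0,5): no bracket -> illegal
(1,0): flips 2 -> legal
(1,2): no bracket -> illegal
(1,5): flips 1 -> legal
(2,0): flips 1 -> legal
(2,4): flips 1 -> legal
(2,5): flips 1 -> legal
(3,0): no bracket -> illegal
(3,1): flips 1 -> legal
(3,5): no bracket -> illegal
(4,1): no bracket -> illegal
(4,2): flips 1 -> legal
(4,5): flips 1 -> legal
(5,3): no bracket -> illegal
(5,4): no bracket -> illegal
(5,5): flips 2 -> legal
W mobility = 9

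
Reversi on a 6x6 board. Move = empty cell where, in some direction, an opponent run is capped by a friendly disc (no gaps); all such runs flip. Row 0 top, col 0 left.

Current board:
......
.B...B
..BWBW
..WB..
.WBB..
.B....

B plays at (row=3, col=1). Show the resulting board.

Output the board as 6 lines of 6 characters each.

Answer: ......
.B...B
..BWBW
.BBB..
.BBB..
.B....

Derivation:
Place B at (3,1); scan 8 dirs for brackets.
Dir NW: first cell '.' (not opp) -> no flip
Dir N: first cell '.' (not opp) -> no flip
Dir NE: first cell 'B' (not opp) -> no flip
Dir W: first cell '.' (not opp) -> no flip
Dir E: opp run (3,2) capped by B -> flip
Dir SW: first cell '.' (not opp) -> no flip
Dir S: opp run (4,1) capped by B -> flip
Dir SE: first cell 'B' (not opp) -> no flip
All flips: (3,2) (4,1)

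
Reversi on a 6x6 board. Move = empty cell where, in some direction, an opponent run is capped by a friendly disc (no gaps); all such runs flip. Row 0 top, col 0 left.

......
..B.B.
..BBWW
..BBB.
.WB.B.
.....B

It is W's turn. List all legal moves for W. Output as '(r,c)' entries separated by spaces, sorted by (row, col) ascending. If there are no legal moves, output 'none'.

Answer: (0,3) (0,4) (0,5) (2,1) (4,3) (5,1) (5,4)

Derivation:
(0,1): no bracket -> illegal
(0,2): no bracket -> illegal
(0,3): flips 1 -> legal
(0,4): flips 1 -> legal
(0,5): flips 3 -> legal
(1,1): no bracket -> illegal
(1,3): no bracket -> illegal
(1,5): no bracket -> illegal
(2,1): flips 2 -> legal
(3,1): no bracket -> illegal
(3,5): no bracket -> illegal
(4,3): flips 2 -> legal
(4,5): no bracket -> illegal
(5,1): flips 2 -> legal
(5,2): no bracket -> illegal
(5,3): no bracket -> illegal
(5,4): flips 2 -> legal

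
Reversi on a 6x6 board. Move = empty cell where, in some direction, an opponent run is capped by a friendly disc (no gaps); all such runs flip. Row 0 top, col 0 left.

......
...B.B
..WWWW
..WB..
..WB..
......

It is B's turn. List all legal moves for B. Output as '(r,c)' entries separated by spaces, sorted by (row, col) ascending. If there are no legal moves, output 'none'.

Answer: (1,1) (2,1) (3,1) (3,5) (4,1) (5,1)

Derivation:
(1,1): flips 1 -> legal
(1,2): no bracket -> illegal
(1,4): no bracket -> illegal
(2,1): flips 1 -> legal
(3,1): flips 2 -> legal
(3,4): no bracket -> illegal
(3,5): flips 2 -> legal
(4,1): flips 1 -> legal
(5,1): flips 1 -> legal
(5,2): no bracket -> illegal
(5,3): no bracket -> illegal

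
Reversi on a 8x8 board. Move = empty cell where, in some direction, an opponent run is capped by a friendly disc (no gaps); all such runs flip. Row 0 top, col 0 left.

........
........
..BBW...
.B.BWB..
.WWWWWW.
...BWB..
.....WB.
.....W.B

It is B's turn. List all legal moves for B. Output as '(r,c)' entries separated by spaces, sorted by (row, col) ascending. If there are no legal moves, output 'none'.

Answer: (1,3) (1,5) (2,5) (3,7) (5,1) (5,6) (5,7) (6,4)

Derivation:
(1,3): flips 1 -> legal
(1,4): no bracket -> illegal
(1,5): flips 1 -> legal
(2,5): flips 1 -> legal
(3,0): no bracket -> illegal
(3,2): no bracket -> illegal
(3,6): no bracket -> illegal
(3,7): flips 1 -> legal
(4,0): no bracket -> illegal
(4,7): no bracket -> illegal
(5,0): no bracket -> illegal
(5,1): flips 2 -> legal
(5,2): no bracket -> illegal
(5,6): flips 2 -> legal
(5,7): flips 1 -> legal
(6,3): no bracket -> illegal
(6,4): flips 1 -> legal
(7,4): no bracket -> illegal
(7,6): no bracket -> illegal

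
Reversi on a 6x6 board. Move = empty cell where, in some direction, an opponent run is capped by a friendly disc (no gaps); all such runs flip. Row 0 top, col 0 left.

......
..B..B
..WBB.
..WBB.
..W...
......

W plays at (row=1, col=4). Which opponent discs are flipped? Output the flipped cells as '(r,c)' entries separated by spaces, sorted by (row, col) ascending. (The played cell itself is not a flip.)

Answer: (2,3)

Derivation:
Dir NW: first cell '.' (not opp) -> no flip
Dir N: first cell '.' (not opp) -> no flip
Dir NE: first cell '.' (not opp) -> no flip
Dir W: first cell '.' (not opp) -> no flip
Dir E: opp run (1,5), next=edge -> no flip
Dir SW: opp run (2,3) capped by W -> flip
Dir S: opp run (2,4) (3,4), next='.' -> no flip
Dir SE: first cell '.' (not opp) -> no flip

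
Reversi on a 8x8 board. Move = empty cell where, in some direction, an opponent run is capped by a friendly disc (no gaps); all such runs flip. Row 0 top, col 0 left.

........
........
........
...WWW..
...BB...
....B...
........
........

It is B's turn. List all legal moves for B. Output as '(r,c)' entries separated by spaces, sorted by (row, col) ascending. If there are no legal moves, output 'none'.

(2,2): flips 1 -> legal
(2,3): flips 1 -> legal
(2,4): flips 1 -> legal
(2,5): flips 1 -> legal
(2,6): flips 1 -> legal
(3,2): no bracket -> illegal
(3,6): no bracket -> illegal
(4,2): no bracket -> illegal
(4,5): no bracket -> illegal
(4,6): no bracket -> illegal

Answer: (2,2) (2,3) (2,4) (2,5) (2,6)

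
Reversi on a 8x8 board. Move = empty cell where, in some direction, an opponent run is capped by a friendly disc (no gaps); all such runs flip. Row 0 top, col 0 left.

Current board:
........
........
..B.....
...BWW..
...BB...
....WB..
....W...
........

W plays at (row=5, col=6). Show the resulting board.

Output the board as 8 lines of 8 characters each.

Place W at (5,6); scan 8 dirs for brackets.
Dir NW: first cell '.' (not opp) -> no flip
Dir N: first cell '.' (not opp) -> no flip
Dir NE: first cell '.' (not opp) -> no flip
Dir W: opp run (5,5) capped by W -> flip
Dir E: first cell '.' (not opp) -> no flip
Dir SW: first cell '.' (not opp) -> no flip
Dir S: first cell '.' (not opp) -> no flip
Dir SE: first cell '.' (not opp) -> no flip
All flips: (5,5)

Answer: ........
........
..B.....
...BWW..
...BB...
....WWW.
....W...
........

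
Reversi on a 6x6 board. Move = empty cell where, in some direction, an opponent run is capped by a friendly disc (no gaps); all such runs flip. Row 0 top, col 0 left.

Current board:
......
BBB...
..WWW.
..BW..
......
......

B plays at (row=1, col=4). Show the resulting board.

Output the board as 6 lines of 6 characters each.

Answer: ......
BBB.B.
..WBW.
..BW..
......
......

Derivation:
Place B at (1,4); scan 8 dirs for brackets.
Dir NW: first cell '.' (not opp) -> no flip
Dir N: first cell '.' (not opp) -> no flip
Dir NE: first cell '.' (not opp) -> no flip
Dir W: first cell '.' (not opp) -> no flip
Dir E: first cell '.' (not opp) -> no flip
Dir SW: opp run (2,3) capped by B -> flip
Dir S: opp run (2,4), next='.' -> no flip
Dir SE: first cell '.' (not opp) -> no flip
All flips: (2,3)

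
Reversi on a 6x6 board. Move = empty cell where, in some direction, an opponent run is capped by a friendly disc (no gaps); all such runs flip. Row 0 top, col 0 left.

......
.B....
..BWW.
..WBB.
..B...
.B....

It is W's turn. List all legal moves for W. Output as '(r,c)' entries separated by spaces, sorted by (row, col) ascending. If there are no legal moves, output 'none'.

Answer: (1,2) (2,1) (3,5) (4,3) (4,4) (4,5) (5,2)

Derivation:
(0,0): no bracket -> illegal
(0,1): no bracket -> illegal
(0,2): no bracket -> illegal
(1,0): no bracket -> illegal
(1,2): flips 1 -> legal
(1,3): no bracket -> illegal
(2,0): no bracket -> illegal
(2,1): flips 1 -> legal
(2,5): no bracket -> illegal
(3,1): no bracket -> illegal
(3,5): flips 2 -> legal
(4,0): no bracket -> illegal
(4,1): no bracket -> illegal
(4,3): flips 1 -> legal
(4,4): flips 1 -> legal
(4,5): flips 1 -> legal
(5,0): no bracket -> illegal
(5,2): flips 1 -> legal
(5,3): no bracket -> illegal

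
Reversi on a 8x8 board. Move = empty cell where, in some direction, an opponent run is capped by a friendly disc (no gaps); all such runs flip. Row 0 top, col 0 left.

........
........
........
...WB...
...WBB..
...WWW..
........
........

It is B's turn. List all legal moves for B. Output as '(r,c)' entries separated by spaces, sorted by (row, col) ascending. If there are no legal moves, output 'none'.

Answer: (2,2) (3,2) (4,2) (5,2) (6,2) (6,3) (6,4) (6,5) (6,6)

Derivation:
(2,2): flips 1 -> legal
(2,3): no bracket -> illegal
(2,4): no bracket -> illegal
(3,2): flips 1 -> legal
(4,2): flips 1 -> legal
(4,6): no bracket -> illegal
(5,2): flips 1 -> legal
(5,6): no bracket -> illegal
(6,2): flips 1 -> legal
(6,3): flips 1 -> legal
(6,4): flips 1 -> legal
(6,5): flips 1 -> legal
(6,6): flips 1 -> legal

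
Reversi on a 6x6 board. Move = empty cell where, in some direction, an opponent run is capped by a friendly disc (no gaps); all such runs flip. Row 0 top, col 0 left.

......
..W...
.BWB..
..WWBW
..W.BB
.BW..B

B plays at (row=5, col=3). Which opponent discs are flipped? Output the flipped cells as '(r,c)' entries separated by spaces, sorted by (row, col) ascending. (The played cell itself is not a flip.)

Dir NW: opp run (4,2), next='.' -> no flip
Dir N: first cell '.' (not opp) -> no flip
Dir NE: first cell 'B' (not opp) -> no flip
Dir W: opp run (5,2) capped by B -> flip
Dir E: first cell '.' (not opp) -> no flip
Dir SW: edge -> no flip
Dir S: edge -> no flip
Dir SE: edge -> no flip

Answer: (5,2)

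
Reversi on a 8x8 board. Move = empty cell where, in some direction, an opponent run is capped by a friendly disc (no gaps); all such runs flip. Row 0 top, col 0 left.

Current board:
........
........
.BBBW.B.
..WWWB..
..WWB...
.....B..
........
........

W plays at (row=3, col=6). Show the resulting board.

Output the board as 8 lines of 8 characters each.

Answer: ........
........
.BBBW.B.
..WWWWW.
..WWB...
.....B..
........
........

Derivation:
Place W at (3,6); scan 8 dirs for brackets.
Dir NW: first cell '.' (not opp) -> no flip
Dir N: opp run (2,6), next='.' -> no flip
Dir NE: first cell '.' (not opp) -> no flip
Dir W: opp run (3,5) capped by W -> flip
Dir E: first cell '.' (not opp) -> no flip
Dir SW: first cell '.' (not opp) -> no flip
Dir S: first cell '.' (not opp) -> no flip
Dir SE: first cell '.' (not opp) -> no flip
All flips: (3,5)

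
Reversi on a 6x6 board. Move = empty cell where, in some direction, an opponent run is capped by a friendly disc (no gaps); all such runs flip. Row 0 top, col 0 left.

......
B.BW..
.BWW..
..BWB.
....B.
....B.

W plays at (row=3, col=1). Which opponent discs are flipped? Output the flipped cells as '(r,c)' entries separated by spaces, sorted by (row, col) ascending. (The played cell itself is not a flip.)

Dir NW: first cell '.' (not opp) -> no flip
Dir N: opp run (2,1), next='.' -> no flip
Dir NE: first cell 'W' (not opp) -> no flip
Dir W: first cell '.' (not opp) -> no flip
Dir E: opp run (3,2) capped by W -> flip
Dir SW: first cell '.' (not opp) -> no flip
Dir S: first cell '.' (not opp) -> no flip
Dir SE: first cell '.' (not opp) -> no flip

Answer: (3,2)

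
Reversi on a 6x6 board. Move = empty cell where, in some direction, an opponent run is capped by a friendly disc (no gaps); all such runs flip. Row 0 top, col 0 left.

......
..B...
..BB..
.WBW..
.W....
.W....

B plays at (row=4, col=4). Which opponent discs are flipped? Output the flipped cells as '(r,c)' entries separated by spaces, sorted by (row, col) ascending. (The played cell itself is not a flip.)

Dir NW: opp run (3,3) capped by B -> flip
Dir N: first cell '.' (not opp) -> no flip
Dir NE: first cell '.' (not opp) -> no flip
Dir W: first cell '.' (not opp) -> no flip
Dir E: first cell '.' (not opp) -> no flip
Dir SW: first cell '.' (not opp) -> no flip
Dir S: first cell '.' (not opp) -> no flip
Dir SE: first cell '.' (not opp) -> no flip

Answer: (3,3)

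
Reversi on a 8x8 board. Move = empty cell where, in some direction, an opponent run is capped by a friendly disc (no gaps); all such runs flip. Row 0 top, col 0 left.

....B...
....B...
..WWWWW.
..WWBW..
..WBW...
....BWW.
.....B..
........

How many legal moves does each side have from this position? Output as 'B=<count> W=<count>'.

-- B to move --
(1,1): no bracket -> illegal
(1,2): flips 1 -> legal
(1,3): flips 2 -> legal
(1,5): no bracket -> illegal
(1,6): flips 1 -> legal
(1,7): no bracket -> illegal
(2,1): flips 1 -> legal
(2,7): no bracket -> illegal
(3,1): flips 2 -> legal
(3,6): flips 2 -> legal
(3,7): no bracket -> illegal
(4,1): flips 3 -> legal
(4,5): flips 2 -> legal
(4,6): no bracket -> illegal
(4,7): flips 1 -> legal
(5,1): no bracket -> illegal
(5,2): no bracket -> illegal
(5,3): no bracket -> illegal
(5,7): flips 2 -> legal
(6,4): no bracket -> illegal
(6,6): no bracket -> illegal
(6,7): no bracket -> illegal
B mobility = 10
-- W to move --
(0,3): flips 1 -> legal
(0,5): flips 1 -> legal
(1,3): no bracket -> illegal
(1,5): no bracket -> illegal
(4,5): flips 1 -> legal
(5,2): flips 2 -> legal
(5,3): flips 2 -> legal
(6,3): no bracket -> illegal
(6,4): flips 1 -> legal
(6,6): no bracket -> illegal
(7,4): flips 1 -> legal
(7,5): flips 1 -> legal
(7,6): flips 3 -> legal
W mobility = 9

Answer: B=10 W=9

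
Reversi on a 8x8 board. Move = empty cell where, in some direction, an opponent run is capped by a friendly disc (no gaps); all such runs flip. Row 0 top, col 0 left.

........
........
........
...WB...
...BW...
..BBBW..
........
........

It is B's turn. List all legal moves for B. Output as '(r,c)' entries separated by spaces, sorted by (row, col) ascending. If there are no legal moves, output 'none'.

(2,2): no bracket -> illegal
(2,3): flips 1 -> legal
(2,4): no bracket -> illegal
(3,2): flips 1 -> legal
(3,5): flips 1 -> legal
(4,2): no bracket -> illegal
(4,5): flips 1 -> legal
(4,6): no bracket -> illegal
(5,6): flips 1 -> legal
(6,4): no bracket -> illegal
(6,5): no bracket -> illegal
(6,6): no bracket -> illegal

Answer: (2,3) (3,2) (3,5) (4,5) (5,6)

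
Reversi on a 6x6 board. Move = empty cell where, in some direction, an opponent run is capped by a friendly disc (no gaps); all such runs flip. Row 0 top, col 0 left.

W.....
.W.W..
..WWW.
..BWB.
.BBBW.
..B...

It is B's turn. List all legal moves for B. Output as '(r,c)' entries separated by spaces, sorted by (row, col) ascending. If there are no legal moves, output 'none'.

(0,1): no bracket -> illegal
(0,2): no bracket -> illegal
(0,3): flips 3 -> legal
(0,4): no bracket -> illegal
(1,0): no bracket -> illegal
(1,2): flips 2 -> legal
(1,4): flips 2 -> legal
(1,5): flips 2 -> legal
(2,0): no bracket -> illegal
(2,1): no bracket -> illegal
(2,5): no bracket -> illegal
(3,1): no bracket -> illegal
(3,5): no bracket -> illegal
(4,5): flips 1 -> legal
(5,3): no bracket -> illegal
(5,4): flips 1 -> legal
(5,5): no bracket -> illegal

Answer: (0,3) (1,2) (1,4) (1,5) (4,5) (5,4)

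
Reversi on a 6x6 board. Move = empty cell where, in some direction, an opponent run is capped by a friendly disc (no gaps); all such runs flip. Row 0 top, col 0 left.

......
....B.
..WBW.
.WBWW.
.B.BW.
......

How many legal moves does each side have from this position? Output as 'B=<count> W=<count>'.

-- B to move --
(1,1): no bracket -> illegal
(1,2): flips 1 -> legal
(1,3): no bracket -> illegal
(1,5): no bracket -> illegal
(2,0): no bracket -> illegal
(2,1): flips 2 -> legal
(2,5): flips 2 -> legal
(3,0): flips 1 -> legal
(3,5): flips 2 -> legal
(4,0): no bracket -> illegal
(4,2): no bracket -> illegal
(4,5): flips 2 -> legal
(5,3): no bracket -> illegal
(5,4): flips 3 -> legal
(5,5): no bracket -> illegal
B mobility = 7
-- W to move --
(0,3): no bracket -> illegal
(0,4): flips 1 -> legal
(0,5): no bracket -> illegal
(1,2): flips 1 -> legal
(1,3): flips 1 -> legal
(1,5): no bracket -> illegal
(2,1): no bracket -> illegal
(2,5): no bracket -> illegal
(3,0): no bracket -> illegal
(4,0): no bracket -> illegal
(4,2): flips 2 -> legal
(5,0): no bracket -> illegal
(5,1): flips 1 -> legal
(5,2): flips 1 -> legal
(5,3): flips 1 -> legal
(5,4): no bracket -> illegal
W mobility = 7

Answer: B=7 W=7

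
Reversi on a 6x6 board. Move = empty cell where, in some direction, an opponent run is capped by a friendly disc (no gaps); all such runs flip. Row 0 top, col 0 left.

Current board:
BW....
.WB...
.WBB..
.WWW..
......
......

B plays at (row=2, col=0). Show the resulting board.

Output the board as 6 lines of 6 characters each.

Place B at (2,0); scan 8 dirs for brackets.
Dir NW: edge -> no flip
Dir N: first cell '.' (not opp) -> no flip
Dir NE: opp run (1,1), next='.' -> no flip
Dir W: edge -> no flip
Dir E: opp run (2,1) capped by B -> flip
Dir SW: edge -> no flip
Dir S: first cell '.' (not opp) -> no flip
Dir SE: opp run (3,1), next='.' -> no flip
All flips: (2,1)

Answer: BW....
.WB...
BBBB..
.WWW..
......
......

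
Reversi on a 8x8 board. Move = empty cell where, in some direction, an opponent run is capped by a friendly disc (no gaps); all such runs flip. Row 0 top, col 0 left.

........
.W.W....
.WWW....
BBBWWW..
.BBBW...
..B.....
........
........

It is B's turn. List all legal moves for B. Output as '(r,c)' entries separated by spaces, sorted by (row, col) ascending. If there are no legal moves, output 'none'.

Answer: (0,1) (0,3) (0,4) (1,0) (1,2) (1,4) (2,4) (2,5) (3,6) (4,5)

Derivation:
(0,0): no bracket -> illegal
(0,1): flips 2 -> legal
(0,2): no bracket -> illegal
(0,3): flips 3 -> legal
(0,4): flips 2 -> legal
(1,0): flips 1 -> legal
(1,2): flips 2 -> legal
(1,4): flips 1 -> legal
(2,0): no bracket -> illegal
(2,4): flips 1 -> legal
(2,5): flips 1 -> legal
(2,6): no bracket -> illegal
(3,6): flips 3 -> legal
(4,5): flips 1 -> legal
(4,6): no bracket -> illegal
(5,3): no bracket -> illegal
(5,4): no bracket -> illegal
(5,5): no bracket -> illegal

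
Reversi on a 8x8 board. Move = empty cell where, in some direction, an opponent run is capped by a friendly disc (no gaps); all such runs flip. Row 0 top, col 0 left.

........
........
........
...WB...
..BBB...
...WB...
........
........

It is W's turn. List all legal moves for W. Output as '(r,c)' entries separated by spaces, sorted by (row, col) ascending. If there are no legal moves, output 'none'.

Answer: (3,1) (3,5) (5,1) (5,5)

Derivation:
(2,3): no bracket -> illegal
(2,4): no bracket -> illegal
(2,5): no bracket -> illegal
(3,1): flips 1 -> legal
(3,2): no bracket -> illegal
(3,5): flips 2 -> legal
(4,1): no bracket -> illegal
(4,5): no bracket -> illegal
(5,1): flips 1 -> legal
(5,2): no bracket -> illegal
(5,5): flips 2 -> legal
(6,3): no bracket -> illegal
(6,4): no bracket -> illegal
(6,5): no bracket -> illegal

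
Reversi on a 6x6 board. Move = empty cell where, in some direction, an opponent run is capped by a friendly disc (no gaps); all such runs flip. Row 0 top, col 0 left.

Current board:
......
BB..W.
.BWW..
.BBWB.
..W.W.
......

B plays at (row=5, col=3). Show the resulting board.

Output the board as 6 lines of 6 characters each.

Answer: ......
BB..W.
.BWW..
.BBWB.
..B.W.
...B..

Derivation:
Place B at (5,3); scan 8 dirs for brackets.
Dir NW: opp run (4,2) capped by B -> flip
Dir N: first cell '.' (not opp) -> no flip
Dir NE: opp run (4,4), next='.' -> no flip
Dir W: first cell '.' (not opp) -> no flip
Dir E: first cell '.' (not opp) -> no flip
Dir SW: edge -> no flip
Dir S: edge -> no flip
Dir SE: edge -> no flip
All flips: (4,2)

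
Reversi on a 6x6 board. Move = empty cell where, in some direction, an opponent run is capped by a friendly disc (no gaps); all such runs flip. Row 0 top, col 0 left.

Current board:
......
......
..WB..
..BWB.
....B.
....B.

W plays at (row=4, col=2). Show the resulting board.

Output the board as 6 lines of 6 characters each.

Answer: ......
......
..WB..
..WWB.
..W.B.
....B.

Derivation:
Place W at (4,2); scan 8 dirs for brackets.
Dir NW: first cell '.' (not opp) -> no flip
Dir N: opp run (3,2) capped by W -> flip
Dir NE: first cell 'W' (not opp) -> no flip
Dir W: first cell '.' (not opp) -> no flip
Dir E: first cell '.' (not opp) -> no flip
Dir SW: first cell '.' (not opp) -> no flip
Dir S: first cell '.' (not opp) -> no flip
Dir SE: first cell '.' (not opp) -> no flip
All flips: (3,2)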